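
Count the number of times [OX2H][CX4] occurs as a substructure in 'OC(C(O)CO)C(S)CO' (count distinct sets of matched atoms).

4

[OX2H][CX4] is the SMARTS for an aliphatic alcohol: a hydroxyl oxygen bound to an sp3 (X4) carbon.
The molecule carries 4 separate instances of a hydroxyl group (-OH) meeting every constraint; each maps to a distinct set of atoms, giving 4 matches.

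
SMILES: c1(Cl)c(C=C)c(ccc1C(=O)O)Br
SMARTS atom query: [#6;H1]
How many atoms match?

The query [#6;H1] means: any carbon bearing exactly one hydrogen.
Check the 13 heavy atoms by environment: 4× c (aromatic, H0) → no; 2× c (aromatic, H1) → match; 1× Cl (H0) → no; 1× C (H0) → no; 1× O (H0) → no; 1× O (H1) → no; 1× C (H1) → match; 1× C (H2) → no; 1× Br (H0) → no.
Summing the matching environments: 2 + 1 = 3 matching atoms.

3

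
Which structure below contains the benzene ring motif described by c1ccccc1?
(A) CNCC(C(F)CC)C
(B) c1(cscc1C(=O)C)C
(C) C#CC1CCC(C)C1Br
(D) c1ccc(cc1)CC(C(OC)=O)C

c1ccccc1 describes six aromatic carbons in a ring (a benzene ring).
(A) has a methyl group (-CH3) but no six-membered all-carbon aromatic ring is present.
(B) has a methyl group (-CH3) but no six-membered all-carbon aromatic ring is present.
(C) has a methyl group (-CH3) but no six-membered all-carbon aromatic ring is present.
(D) contains a phenyl ring, which satisfies every atom and bond constraint.
So the answer is (D).

D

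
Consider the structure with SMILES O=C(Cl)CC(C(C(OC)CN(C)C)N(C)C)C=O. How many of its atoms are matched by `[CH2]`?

2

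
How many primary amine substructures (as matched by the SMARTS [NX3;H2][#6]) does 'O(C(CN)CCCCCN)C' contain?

2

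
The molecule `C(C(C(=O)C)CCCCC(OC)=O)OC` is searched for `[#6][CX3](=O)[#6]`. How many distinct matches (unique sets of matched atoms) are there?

[#6][CX3](=O)[#6] is the SMARTS for a ketone: a carbonyl carbon (no H) flanked by two carbons.
Exactly one fragment in the molecule meets all constraints, giving 1 match.

1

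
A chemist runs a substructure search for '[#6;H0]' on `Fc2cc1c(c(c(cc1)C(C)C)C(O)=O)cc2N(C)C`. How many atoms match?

The query [#6;H0] means: any carbon with no attached hydrogen.
Check the 20 heavy atoms by environment: 6× c (aromatic, H0) → match; 4× c (aromatic, H1) → no; 1× N (H0) → no; 4× C (H3) → no; 1× C (H0) → match; 1× O (H0) → no; 1× O (H1) → no; 1× C (H1) → no; 1× F (H0) → no.
Summing the matching environments: 6 + 1 = 7 matching atoms.

7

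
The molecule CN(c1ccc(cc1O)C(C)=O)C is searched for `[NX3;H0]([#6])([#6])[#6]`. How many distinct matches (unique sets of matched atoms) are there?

1

[NX3;H0]([#6])([#6])[#6] is the SMARTS for a tertiary amine: a trivalent nitrogen with no H, bonded to three carbons.
Exactly one fragment in the molecule meets all constraints, giving 1 match.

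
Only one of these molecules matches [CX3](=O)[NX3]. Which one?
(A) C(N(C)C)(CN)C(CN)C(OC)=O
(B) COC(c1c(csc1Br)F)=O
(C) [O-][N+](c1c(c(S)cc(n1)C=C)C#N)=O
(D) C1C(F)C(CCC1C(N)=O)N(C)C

[CX3](=O)[NX3] describes a carbonyl carbon bonded to a trivalent nitrogen (an amide).
(A) has a primary amino group (-NH2) but the -NH2 is not attached to a carbonyl carbon.
(B) has a methyl-ester group (-C(=O)OCH3) but the carbonyl is bonded to O, not to an NX3 nitrogen.
(C) has a nitrile (-C#N) but the nitrile N is NX1 (triple-bonded), not NX3.
(D) contains a primary amide (-C(=O)NH2), which satisfies every atom and bond constraint.
So the answer is (D).

D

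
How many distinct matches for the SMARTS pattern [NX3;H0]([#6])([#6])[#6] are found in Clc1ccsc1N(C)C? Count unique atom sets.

1

[NX3;H0]([#6])([#6])[#6] is the SMARTS for a tertiary amine: a trivalent nitrogen with no H, bonded to three carbons.
Exactly one fragment in the molecule meets all constraints, giving 1 match.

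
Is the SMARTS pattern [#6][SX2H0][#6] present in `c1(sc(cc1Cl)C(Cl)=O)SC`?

Yes

The pattern [#6][SX2H0][#6] describes an aliphatic sulfur bridging two carbons with no H on the sulfur — a thioether.
The molecule carries a methylthio ether (-SCH3), whose atoms satisfy every constraint of the query, so the pattern matches.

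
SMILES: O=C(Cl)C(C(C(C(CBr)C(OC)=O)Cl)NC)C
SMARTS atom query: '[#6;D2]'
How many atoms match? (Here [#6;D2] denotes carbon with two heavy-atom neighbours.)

Check the 17 heavy atoms by environment: 1× C (D2) → match; 6× C (D3) → no; 3× C (D1) → no; 1× N (D2) → no; 2× O (D1) → no; 2× Cl (D1) → no; 1× Br (D1) → no; 1× O (D2) → no.
That gives 1 matching atom.

1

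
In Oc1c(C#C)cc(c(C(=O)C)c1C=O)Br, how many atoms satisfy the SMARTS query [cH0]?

The query [cH0] means: aromatic carbon with no attached hydrogen (substituted or ring-fusion).
Check the 15 heavy atoms by environment: 5× c (aromatic, H0) → match; 1× c (aromatic, H1) → no; 1× O (H1) → no; 2× C (H0) → no; 2× O (H0) → no; 1× C (H3) → no; 2× C (H1) → no; 1× Br (H0) → no.
That gives 5 matching atoms.

5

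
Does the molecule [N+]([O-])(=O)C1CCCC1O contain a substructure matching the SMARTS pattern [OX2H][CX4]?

The pattern [OX2H][CX4] describes a hydroxyl oxygen bound to an sp3 (X4) carbon — an aliphatic alcohol.
The molecule carries a hydroxyl group (-OH), whose atoms satisfy every constraint of the query, so the pattern matches.

Yes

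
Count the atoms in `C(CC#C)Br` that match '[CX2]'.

2

Check the 5 heavy atoms by environment: 2× C (X4) → no; 1× Br (X1) → no; 2× C (X2) → match.
That gives 2 matching atoms.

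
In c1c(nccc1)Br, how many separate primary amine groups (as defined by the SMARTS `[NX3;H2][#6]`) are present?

0

[NX3;H2][#6] is the SMARTS for a primary amine: a trivalent nitrogen with two H attached to carbon.
No fragment in the molecule satisfies every constraint, giving 0 matches.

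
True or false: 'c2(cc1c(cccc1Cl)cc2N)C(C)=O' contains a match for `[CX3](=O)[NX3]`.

The pattern [CX3](=O)[NX3] describes a carbonyl carbon bonded to a trivalent nitrogen — an amide.
The closest candidate here is a primary amino group (-NH2), but the -NH2 is not attached to a carbonyl carbon. No other fragment satisfies the full query, so there is no match.

False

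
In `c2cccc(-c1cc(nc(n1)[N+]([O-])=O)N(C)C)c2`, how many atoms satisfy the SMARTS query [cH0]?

4

The query [cH0] means: aromatic carbon with no attached hydrogen (substituted or ring-fusion).
Check the 18 heavy atoms by environment: 2× n (aromatic, H0) → no; 4× c (aromatic, H0) → match; 6× c (aromatic, H1) → no; 1× N (H0) → no; 2× C (H3) → no; 1× N (charge +1, H0) → no; 1× O (charge -1, H0) → no; 1× O (H0) → no.
That gives 4 matching atoms.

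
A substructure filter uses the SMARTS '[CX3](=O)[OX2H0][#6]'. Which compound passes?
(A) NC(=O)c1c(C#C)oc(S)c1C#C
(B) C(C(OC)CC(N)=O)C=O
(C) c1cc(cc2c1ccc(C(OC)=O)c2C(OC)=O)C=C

C

[CX3](=O)[OX2H0][#6] describes a carbonyl carbon bonded to an oxygen that is itself bonded to carbon (no H on that O) (an ester).
(A) has a primary amide (-C(=O)NH2) but the carbonyl is bonded to N, not to an O-C linkage.
(B) has a primary amide (-C(=O)NH2) but the carbonyl is bonded to N, not to an O-C linkage.
(C) contains a methyl-ester group (-C(=O)OCH3), which satisfies every atom and bond constraint.
So the answer is (C).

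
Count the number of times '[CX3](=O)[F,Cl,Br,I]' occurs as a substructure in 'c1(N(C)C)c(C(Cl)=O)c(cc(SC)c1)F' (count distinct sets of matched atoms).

1

[CX3](=O)[F,Cl,Br,I] is the SMARTS for an acyl halide: a carbonyl carbon bonded to a halogen.
Exactly one fragment in the molecule meets all constraints, giving 1 match.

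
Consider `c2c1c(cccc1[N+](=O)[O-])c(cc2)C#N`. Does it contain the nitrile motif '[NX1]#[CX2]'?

Yes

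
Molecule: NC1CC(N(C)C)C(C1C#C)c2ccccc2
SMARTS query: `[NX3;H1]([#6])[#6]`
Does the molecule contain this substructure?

The pattern [NX3;H1]([#6])[#6] describes a trivalent nitrogen with one H, bonded to two carbons — a secondary amine.
The closest candidate here is a primary amino group (-NH2), but the nitrogen has H2 and only one carbon neighbour. No other fragment satisfies the full query, so there is no match.

No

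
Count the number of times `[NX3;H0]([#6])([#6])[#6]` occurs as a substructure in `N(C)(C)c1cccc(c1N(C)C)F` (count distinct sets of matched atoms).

2

[NX3;H0]([#6])([#6])[#6] is the SMARTS for a tertiary amine: a trivalent nitrogen with no H, bonded to three carbons.
The molecule carries 2 separate instances of a dimethylamino group (-N(CH3)2) meeting every constraint; each maps to a distinct set of atoms, giving 2 matches.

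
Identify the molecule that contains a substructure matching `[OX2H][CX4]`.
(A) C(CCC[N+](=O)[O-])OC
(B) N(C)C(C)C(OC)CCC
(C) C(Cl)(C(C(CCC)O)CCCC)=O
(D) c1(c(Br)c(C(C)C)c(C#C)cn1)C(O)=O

[OX2H][CX4] describes a hydroxyl oxygen bound to an sp3 (X4) carbon (an aliphatic alcohol).
(A) has a methoxy ether (-OCH3) but the oxygen has H0 (ether), not H1.
(B) has a methoxy ether (-OCH3) but the oxygen has H0 (ether), not H1.
(C) contains a hydroxyl group (-OH), which satisfies every atom and bond constraint.
(D) has a carboxylic acid group (-C(=O)OH) but the -OH is on a CX3 carbonyl carbon, not a CX4 carbon.
So the answer is (C).

C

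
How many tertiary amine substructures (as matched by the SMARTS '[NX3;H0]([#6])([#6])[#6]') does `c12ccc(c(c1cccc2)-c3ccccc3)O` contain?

[NX3;H0]([#6])([#6])[#6] is the SMARTS for a tertiary amine: a trivalent nitrogen with no H, bonded to three carbons.
No fragment in the molecule satisfies every constraint, giving 0 matches.

0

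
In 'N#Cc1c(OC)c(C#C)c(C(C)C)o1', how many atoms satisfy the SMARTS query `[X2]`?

The query [X2] means: any atom with exactly two total connections (bonds + H).
Check the 14 heavy atoms by environment: 1× o (aromatic, X2) → match; 4× c (aromatic, X3) → no; 3× C (X2) → match; 1× O (X2) → match; 4× C (X4) → no; 1× N (X1) → no.
Summing the matching environments: 1 + 3 + 1 = 5 matching atoms.

5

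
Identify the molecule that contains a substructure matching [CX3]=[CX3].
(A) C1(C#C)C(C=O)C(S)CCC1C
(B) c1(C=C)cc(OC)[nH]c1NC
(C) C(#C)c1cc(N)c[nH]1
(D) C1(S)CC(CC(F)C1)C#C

B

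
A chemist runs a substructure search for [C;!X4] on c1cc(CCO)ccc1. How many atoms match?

The query [C;!X4] means: aliphatic carbon that does not have four total connections.
Check the 9 heavy atoms by environment: 2× C (X4) → no; 1× O (X2) → no; 6× c (aromatic, X3) → no.
No environment satisfies the query, so 0 matching atoms.

0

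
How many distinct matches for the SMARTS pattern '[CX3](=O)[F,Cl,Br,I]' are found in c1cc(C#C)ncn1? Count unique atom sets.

0

[CX3](=O)[F,Cl,Br,I] is the SMARTS for an acyl halide: a carbonyl carbon bonded to a halogen.
No fragment in the molecule satisfies every constraint, giving 0 matches.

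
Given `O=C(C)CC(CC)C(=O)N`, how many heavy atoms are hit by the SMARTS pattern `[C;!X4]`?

2

Check the 10 heavy atoms by environment: 5× C (X4) → no; 2× C (X3) → match; 2× O (X1) → no; 1× N (X3) → no.
That gives 2 matching atoms.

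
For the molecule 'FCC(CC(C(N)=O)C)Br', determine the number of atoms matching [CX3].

Check the 10 heavy atoms by environment: 5× C (X4) → no; 1× F (X1) → no; 1× C (X3) → match; 1× O (X1) → no; 1× N (X3) → no; 1× Br (X1) → no.
That gives 1 matching atom.

1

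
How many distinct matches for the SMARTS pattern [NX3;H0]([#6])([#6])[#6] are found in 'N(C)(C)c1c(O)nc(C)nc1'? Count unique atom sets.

1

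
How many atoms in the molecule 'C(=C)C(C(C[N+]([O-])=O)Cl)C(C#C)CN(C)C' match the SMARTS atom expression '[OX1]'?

2

The query [OX1] means: aliphatic oxygen with one total connection — typically a carbonyl =O or an oxide.
Check the 16 heavy atoms by environment: 7× C (X4) → no; 2× C (X3) → no; 1× N (X3) → no; 1× Cl (X1) → no; 1× N (charge +1, X3) → no; 1× O (charge -1, X1) → match; 1× O (X1) → match; 2× C (X2) → no.
Summing the matching environments: 1 + 1 = 2 matching atoms.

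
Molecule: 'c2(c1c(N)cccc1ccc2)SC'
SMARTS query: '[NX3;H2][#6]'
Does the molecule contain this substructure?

Yes

The pattern [NX3;H2][#6] describes a trivalent nitrogen with two H attached to carbon — a primary amine.
The molecule carries a primary amino group (-NH2), whose atoms satisfy every constraint of the query, so the pattern matches.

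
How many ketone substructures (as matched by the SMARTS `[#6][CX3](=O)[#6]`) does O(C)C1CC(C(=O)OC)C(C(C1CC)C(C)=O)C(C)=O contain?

2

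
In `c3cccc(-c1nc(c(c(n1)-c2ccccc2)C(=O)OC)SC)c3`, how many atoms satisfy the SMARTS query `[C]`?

The query [C] means: uppercase C matches aliphatic (non-aromatic) carbon only.
Check the 24 heavy atoms by environment: 2× n (aromatic) → no; 16× c (aromatic) → no; 3× C → match; 2× O → no; 1× S → no.
That gives 3 matching atoms.

3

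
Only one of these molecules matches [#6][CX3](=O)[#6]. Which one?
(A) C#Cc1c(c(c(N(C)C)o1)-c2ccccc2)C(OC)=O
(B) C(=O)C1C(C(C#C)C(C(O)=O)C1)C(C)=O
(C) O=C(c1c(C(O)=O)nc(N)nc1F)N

[#6][CX3](=O)[#6] describes a carbonyl carbon (no H) flanked by two carbons (a ketone).
(A) has a methyl-ester group (-C(=O)OCH3) but one neighbour of the carbonyl carbon is O, not C.
(B) contains an acetyl/ketone group (-C(=O)CH3), which satisfies every atom and bond constraint.
(C) has a carboxylic acid group (-C(=O)OH) but one neighbour of the carbonyl carbon is O, not C.
So the answer is (B).

B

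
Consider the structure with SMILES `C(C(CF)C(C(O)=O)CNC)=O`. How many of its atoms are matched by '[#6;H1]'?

3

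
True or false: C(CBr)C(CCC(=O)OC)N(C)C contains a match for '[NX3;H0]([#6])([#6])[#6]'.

True

The pattern [NX3;H0]([#6])([#6])[#6] describes a trivalent nitrogen with no H, bonded to three carbons — a tertiary amine.
The molecule carries a dimethylamino group (-N(CH3)2), whose atoms satisfy every constraint of the query, so the pattern matches.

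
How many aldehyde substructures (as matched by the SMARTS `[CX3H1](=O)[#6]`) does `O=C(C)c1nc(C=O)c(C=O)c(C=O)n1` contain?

3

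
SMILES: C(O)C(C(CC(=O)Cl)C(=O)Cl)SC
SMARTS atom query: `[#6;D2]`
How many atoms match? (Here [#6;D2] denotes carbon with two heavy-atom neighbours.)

The query [#6;D2] means: any carbon bonded to exactly two heavy atoms.
Check the 13 heavy atoms by environment: 2× C (D2) → match; 4× C (D3) → no; 1× S (D2) → no; 1× C (D1) → no; 3× O (D1) → no; 2× Cl (D1) → no.
That gives 2 matching atoms.

2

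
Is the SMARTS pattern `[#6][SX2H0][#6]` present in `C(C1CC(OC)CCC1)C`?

The pattern [#6][SX2H0][#6] describes an aliphatic sulfur bridging two carbons with no H on the sulfur — a thioether.
The closest candidate here is a methoxy ether (-OCH3), but the bridging atom is O, not S. No other fragment satisfies the full query, so there is no match.

No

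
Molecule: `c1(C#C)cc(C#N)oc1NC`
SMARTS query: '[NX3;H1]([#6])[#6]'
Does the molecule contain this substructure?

Yes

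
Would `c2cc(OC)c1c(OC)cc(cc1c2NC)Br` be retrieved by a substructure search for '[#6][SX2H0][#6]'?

No

The pattern [#6][SX2H0][#6] describes an aliphatic sulfur bridging two carbons with no H on the sulfur — a thioether.
The closest candidate here is a methoxy ether (-OCH3), but the bridging atom is O, not S. No other fragment satisfies the full query, so there is no match.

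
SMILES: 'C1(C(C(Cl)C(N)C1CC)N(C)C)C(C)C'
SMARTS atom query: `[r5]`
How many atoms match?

The query [r5] means: r5 matches atoms in a five-membered ring.
Check the 15 heavy atoms by environment: 5× C (in 5-ring) → match; 2× N (acyclic) → no; 7× C (acyclic) → no; 1× Cl (acyclic) → no.
That gives 5 matching atoms.

5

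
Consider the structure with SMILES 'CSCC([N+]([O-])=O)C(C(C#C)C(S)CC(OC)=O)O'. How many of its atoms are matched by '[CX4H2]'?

2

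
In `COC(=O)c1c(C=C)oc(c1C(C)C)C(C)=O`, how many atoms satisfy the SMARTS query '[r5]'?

5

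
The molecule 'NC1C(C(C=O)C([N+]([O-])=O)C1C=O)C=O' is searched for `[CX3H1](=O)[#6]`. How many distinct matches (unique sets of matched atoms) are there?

[CX3H1](=O)[#6] is the SMARTS for an aldehyde: an sp2 carbon with one H, double-bonded to O and single-bonded to carbon.
The molecule carries 3 separate instances of an aldehyde (-CHO) meeting every constraint; each maps to a distinct set of atoms, giving 3 matches.

3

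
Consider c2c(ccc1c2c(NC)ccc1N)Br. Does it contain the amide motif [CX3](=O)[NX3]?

No

The pattern [CX3](=O)[NX3] describes a carbonyl carbon bonded to a trivalent nitrogen — an amide.
The closest candidate here is a primary amino group (-NH2), but the -NH2 is not attached to a carbonyl carbon. No other fragment satisfies the full query, so there is no match.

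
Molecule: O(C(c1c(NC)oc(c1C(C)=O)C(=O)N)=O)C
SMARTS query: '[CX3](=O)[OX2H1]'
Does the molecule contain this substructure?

No

The pattern [CX3](=O)[OX2H1] describes an sp2 carbon double-bonded to O and single-bonded to an -OH oxygen — a carboxylic acid.
The closest candidate here is a methyl-ester group (-C(=O)OCH3), but the singly-bonded O has no H (OX2H0, not OX2H1). No other fragment satisfies the full query, so there is no match.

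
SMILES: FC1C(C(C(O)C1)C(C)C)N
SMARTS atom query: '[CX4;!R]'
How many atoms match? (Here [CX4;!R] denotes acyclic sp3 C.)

3

The query [CX4;!R] means: aliphatic carbon with four total connections, not in a ring.
Check the 11 heavy atoms by environment: 5× C (X4, in 5-ring) → no; 1× F (X1, acyclic) → no; 1× O (X2, acyclic) → no; 3× C (X4, acyclic) → match; 1× N (X3, acyclic) → no.
That gives 3 matching atoms.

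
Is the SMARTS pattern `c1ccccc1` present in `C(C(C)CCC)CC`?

No

The pattern c1ccccc1 describes six aromatic carbons in a ring — a benzene ring.
The closest candidate here is a methyl group (-CH3), but no six-membered all-carbon aromatic ring is present. No other fragment satisfies the full query, so there is no match.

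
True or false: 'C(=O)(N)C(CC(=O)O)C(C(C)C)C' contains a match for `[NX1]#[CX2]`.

False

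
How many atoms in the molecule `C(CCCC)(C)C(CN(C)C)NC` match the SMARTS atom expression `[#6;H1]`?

2

Check the 13 heavy atoms by environment: 4× C (H2) → no; 2× C (H1) → match; 5× C (H3) → no; 1× N (H1) → no; 1× N (H0) → no.
That gives 2 matching atoms.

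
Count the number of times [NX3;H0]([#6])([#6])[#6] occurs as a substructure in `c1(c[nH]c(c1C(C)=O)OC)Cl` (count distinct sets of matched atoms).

0

[NX3;H0]([#6])([#6])[#6] is the SMARTS for a tertiary amine: a trivalent nitrogen with no H, bonded to three carbons.
No fragment in the molecule satisfies every constraint, giving 0 matches.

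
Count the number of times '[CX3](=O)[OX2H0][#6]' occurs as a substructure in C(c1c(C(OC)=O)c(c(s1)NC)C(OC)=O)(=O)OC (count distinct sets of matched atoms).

3

[CX3](=O)[OX2H0][#6] is the SMARTS for an ester: a carbonyl carbon bonded to an oxygen that is itself bonded to carbon (no H on that O).
The molecule carries 3 separate instances of a methyl-ester group (-C(=O)OCH3) meeting every constraint; each maps to a distinct set of atoms, giving 3 matches.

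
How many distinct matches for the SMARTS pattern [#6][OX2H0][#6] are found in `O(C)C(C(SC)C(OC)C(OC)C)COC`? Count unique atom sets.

4

[#6][OX2H0][#6] is the SMARTS for an ether: an aliphatic oxygen bridging two carbons with no H on the oxygen.
The molecule carries 4 separate instances of a methoxy ether (-OCH3) meeting every constraint; each maps to a distinct set of atoms, giving 4 matches.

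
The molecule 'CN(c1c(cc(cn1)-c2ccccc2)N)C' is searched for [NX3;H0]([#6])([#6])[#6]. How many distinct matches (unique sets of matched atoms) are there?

[NX3;H0]([#6])([#6])[#6] is the SMARTS for a tertiary amine: a trivalent nitrogen with no H, bonded to three carbons.
Exactly one fragment in the molecule meets all constraints, giving 1 match.

1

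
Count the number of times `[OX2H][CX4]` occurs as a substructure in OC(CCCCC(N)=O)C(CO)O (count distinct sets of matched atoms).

3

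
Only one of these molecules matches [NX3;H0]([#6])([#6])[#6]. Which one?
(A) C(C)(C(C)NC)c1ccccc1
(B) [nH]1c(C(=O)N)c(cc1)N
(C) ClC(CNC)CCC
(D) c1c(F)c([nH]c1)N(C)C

D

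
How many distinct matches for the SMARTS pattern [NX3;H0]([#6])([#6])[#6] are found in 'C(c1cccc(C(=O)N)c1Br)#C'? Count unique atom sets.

0

[NX3;H0]([#6])([#6])[#6] is the SMARTS for a tertiary amine: a trivalent nitrogen with no H, bonded to three carbons.
The molecule has a primary amide (-C(=O)NH2), but the amide nitrogen has H2 and only one carbon neighbour; nothing else fits, so there are 0 matches.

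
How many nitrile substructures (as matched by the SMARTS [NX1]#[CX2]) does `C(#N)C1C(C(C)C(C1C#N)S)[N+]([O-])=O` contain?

[NX1]#[CX2] is the SMARTS for a nitrile: a nitrogen triple-bonded to a two-connected carbon.
The molecule carries 2 separate instances of a nitrile (-C#N) meeting every constraint; each maps to a distinct set of atoms, giving 2 matches.

2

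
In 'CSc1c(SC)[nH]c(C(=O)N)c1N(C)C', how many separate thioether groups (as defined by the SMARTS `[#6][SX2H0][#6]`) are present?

2

[#6][SX2H0][#6] is the SMARTS for a thioether: an aliphatic sulfur bridging two carbons with no H on the sulfur.
The molecule carries 2 separate instances of a methylthio ether (-SCH3) meeting every constraint; each maps to a distinct set of atoms, giving 2 matches.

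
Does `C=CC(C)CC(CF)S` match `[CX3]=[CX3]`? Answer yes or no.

Yes

The pattern [CX3]=[CX3] describes a non-aromatic C=C double bond between two sp2 carbons — an alkene.
The molecule carries a vinyl group (-CH=CH2), whose atoms satisfy every constraint of the query, so the pattern matches.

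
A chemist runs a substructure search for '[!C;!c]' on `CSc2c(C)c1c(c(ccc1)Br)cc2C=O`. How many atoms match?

The query [!C;!c] means: neither aliphatic nor aromatic carbon — same as [!#6].
Check the 16 heavy atoms by environment: 10× c (aromatic) → no; 1× S → match; 3× C → no; 1× O → match; 1× Br → match.
Summing the matching environments: 1 + 1 + 1 = 3 matching atoms.

3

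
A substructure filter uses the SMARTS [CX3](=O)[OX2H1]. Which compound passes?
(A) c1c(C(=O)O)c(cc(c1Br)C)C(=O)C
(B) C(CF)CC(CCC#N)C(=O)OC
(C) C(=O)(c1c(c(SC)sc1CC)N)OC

A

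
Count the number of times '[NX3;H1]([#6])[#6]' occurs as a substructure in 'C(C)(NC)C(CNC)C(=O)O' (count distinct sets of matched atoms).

[NX3;H1]([#6])[#6] is the SMARTS for a secondary amine: a trivalent nitrogen with one H, bonded to two carbons.
The molecule carries 2 separate instances of an N-methylamino group (-NHCH3) meeting every constraint; each maps to a distinct set of atoms, giving 2 matches.

2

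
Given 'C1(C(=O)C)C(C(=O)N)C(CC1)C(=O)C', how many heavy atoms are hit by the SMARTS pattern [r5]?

The query [r5] means: r5 matches atoms in a five-membered ring.
Check the 14 heavy atoms by environment: 5× C (in 5-ring) → match; 5× C (acyclic) → no; 3× O (acyclic) → no; 1× N (acyclic) → no.
That gives 5 matching atoms.

5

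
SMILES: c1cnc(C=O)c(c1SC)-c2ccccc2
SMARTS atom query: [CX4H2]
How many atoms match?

Check the 16 heavy atoms by environment: 1× n (aromatic, H0, X2) → no; 4× c (aromatic, H0, X3) → no; 7× c (aromatic, H1, X3) → no; 1× S (H0, X2) → no; 1× C (H3, X4) → no; 1× C (H1, X3) → no; 1× O (H0, X1) → no.
No environment satisfies the query, so 0 matching atoms.

0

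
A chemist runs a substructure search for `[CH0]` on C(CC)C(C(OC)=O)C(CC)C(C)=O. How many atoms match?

2

Check the 14 heavy atoms by environment: 3× C (H2) → no; 2× C (H1) → no; 4× C (H3) → no; 2× C (H0) → match; 3× O (H0) → no.
That gives 2 matching atoms.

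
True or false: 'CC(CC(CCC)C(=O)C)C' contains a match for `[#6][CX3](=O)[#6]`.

True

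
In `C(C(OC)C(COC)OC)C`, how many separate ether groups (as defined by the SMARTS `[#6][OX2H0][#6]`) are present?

[#6][OX2H0][#6] is the SMARTS for an ether: an aliphatic oxygen bridging two carbons with no H on the oxygen.
The molecule carries 3 separate instances of a methoxy ether (-OCH3) meeting every constraint; each maps to a distinct set of atoms, giving 3 matches.

3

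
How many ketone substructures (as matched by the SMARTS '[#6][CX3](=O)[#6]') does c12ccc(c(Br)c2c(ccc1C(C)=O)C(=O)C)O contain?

2

[#6][CX3](=O)[#6] is the SMARTS for a ketone: a carbonyl carbon (no H) flanked by two carbons.
The molecule carries 2 separate instances of an acetyl/ketone group (-C(=O)CH3) meeting every constraint; each maps to a distinct set of atoms, giving 2 matches.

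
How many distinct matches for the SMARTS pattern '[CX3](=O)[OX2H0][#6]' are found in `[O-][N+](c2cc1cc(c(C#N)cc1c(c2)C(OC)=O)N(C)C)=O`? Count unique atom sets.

1

[CX3](=O)[OX2H0][#6] is the SMARTS for an ester: a carbonyl carbon bonded to an oxygen that is itself bonded to carbon (no H on that O).
Exactly one fragment in the molecule meets all constraints, giving 1 match.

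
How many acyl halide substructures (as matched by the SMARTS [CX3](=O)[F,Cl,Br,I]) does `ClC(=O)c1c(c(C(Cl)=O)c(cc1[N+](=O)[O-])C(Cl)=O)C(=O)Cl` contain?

4

[CX3](=O)[F,Cl,Br,I] is the SMARTS for an acyl halide: a carbonyl carbon bonded to a halogen.
The molecule carries 4 separate instances of an acyl chloride (-C(=O)Cl) meeting every constraint; each maps to a distinct set of atoms, giving 4 matches.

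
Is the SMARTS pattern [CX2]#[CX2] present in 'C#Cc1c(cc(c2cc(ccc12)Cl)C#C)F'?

Yes

The pattern [CX2]#[CX2] describes a carbon-carbon triple bond — an alkyne.
The molecule carries an ethynyl group (-C#CH), whose atoms satisfy every constraint of the query, so the pattern matches.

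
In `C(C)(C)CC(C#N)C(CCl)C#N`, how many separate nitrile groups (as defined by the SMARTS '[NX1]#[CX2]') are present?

2

[NX1]#[CX2] is the SMARTS for a nitrile: a nitrogen triple-bonded to a two-connected carbon.
The molecule carries 2 separate instances of a nitrile (-C#N) meeting every constraint; each maps to a distinct set of atoms, giving 2 matches.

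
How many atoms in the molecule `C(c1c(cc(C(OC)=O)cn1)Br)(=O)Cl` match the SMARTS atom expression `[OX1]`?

The query [OX1] means: aliphatic oxygen with one total connection — typically a carbonyl =O or an oxide.
Check the 14 heavy atoms by environment: 1× n (aromatic, X2) → no; 5× c (aromatic, X3) → no; 2× C (X3) → no; 2× O (X1) → match; 1× O (X2) → no; 1× C (X4) → no; 1× Cl (X1) → no; 1× Br (X1) → no.
That gives 2 matching atoms.

2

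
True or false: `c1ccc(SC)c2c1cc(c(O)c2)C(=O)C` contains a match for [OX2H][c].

True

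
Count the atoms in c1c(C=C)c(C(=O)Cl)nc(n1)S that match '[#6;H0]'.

4

The query [#6;H0] means: any carbon with no attached hydrogen.
Check the 12 heavy atoms by environment: 2× n (aromatic, H0) → no; 3× c (aromatic, H0) → match; 1× c (aromatic, H1) → no; 1× C (H0) → match; 1× O (H0) → no; 1× Cl (H0) → no; 1× S (H1) → no; 1× C (H1) → no; 1× C (H2) → no.
Summing the matching environments: 3 + 1 = 4 matching atoms.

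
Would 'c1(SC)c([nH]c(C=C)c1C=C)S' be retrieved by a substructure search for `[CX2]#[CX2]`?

The pattern [CX2]#[CX2] describes a carbon-carbon triple bond — an alkyne.
The closest candidate here is a vinyl group (-CH=CH2), but the C=C is a double bond; both carbons are CX3, not CX2. No other fragment satisfies the full query, so there is no match.

No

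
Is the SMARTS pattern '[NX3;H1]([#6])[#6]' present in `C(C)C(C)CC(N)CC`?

No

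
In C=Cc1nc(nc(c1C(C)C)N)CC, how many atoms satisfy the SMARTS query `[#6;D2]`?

2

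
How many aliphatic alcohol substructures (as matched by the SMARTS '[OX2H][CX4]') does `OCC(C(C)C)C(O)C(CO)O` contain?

4

[OX2H][CX4] is the SMARTS for an aliphatic alcohol: a hydroxyl oxygen bound to an sp3 (X4) carbon.
The molecule carries 4 separate instances of a hydroxyl group (-OH) meeting every constraint; each maps to a distinct set of atoms, giving 4 matches.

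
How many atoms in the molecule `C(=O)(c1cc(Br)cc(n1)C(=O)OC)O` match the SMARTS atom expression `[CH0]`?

The query [CH0] means: aliphatic carbon with no attached hydrogen.
Check the 14 heavy atoms by environment: 1× n (aromatic, H0) → no; 3× c (aromatic, H0) → no; 2× c (aromatic, H1) → no; 1× Br (H0) → no; 2× C (H0) → match; 3× O (H0) → no; 1× O (H1) → no; 1× C (H3) → no.
That gives 2 matching atoms.

2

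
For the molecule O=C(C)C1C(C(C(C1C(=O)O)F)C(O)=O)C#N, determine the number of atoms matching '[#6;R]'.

5

The query [#6;R] means: carbon that is part of a ring.
Check the 17 heavy atoms by environment: 5× C (in 5-ring) → match; 5× C (acyclic) → no; 5× O (acyclic) → no; 1× N (acyclic) → no; 1× F (acyclic) → no.
That gives 5 matching atoms.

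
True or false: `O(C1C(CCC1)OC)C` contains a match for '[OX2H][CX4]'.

False

The pattern [OX2H][CX4] describes a hydroxyl oxygen bound to an sp3 (X4) carbon — an aliphatic alcohol.
The closest candidate here is a methoxy ether (-OCH3), but the oxygen has H0 (ether), not H1. No other fragment satisfies the full query, so there is no match.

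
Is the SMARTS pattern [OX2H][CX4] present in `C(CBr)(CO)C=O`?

The pattern [OX2H][CX4] describes a hydroxyl oxygen bound to an sp3 (X4) carbon — an aliphatic alcohol.
The molecule carries a hydroxyl group (-OH), whose atoms satisfy every constraint of the query, so the pattern matches.

Yes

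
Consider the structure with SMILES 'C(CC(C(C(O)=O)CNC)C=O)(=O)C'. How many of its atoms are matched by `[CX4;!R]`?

6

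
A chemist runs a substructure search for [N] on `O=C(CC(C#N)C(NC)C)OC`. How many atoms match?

2

The query [N] means: uppercase N matches aliphatic (non-aromatic) nitrogen only.
Check the 12 heavy atoms by environment: 8× C → no; 2× N → match; 2× O → no.
That gives 2 matching atoms.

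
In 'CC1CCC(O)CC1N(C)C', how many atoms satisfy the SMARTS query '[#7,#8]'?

2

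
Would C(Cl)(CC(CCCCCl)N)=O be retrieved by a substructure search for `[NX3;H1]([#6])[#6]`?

The pattern [NX3;H1]([#6])[#6] describes a trivalent nitrogen with one H, bonded to two carbons — a secondary amine.
The closest candidate here is a primary amino group (-NH2), but the nitrogen has H2 and only one carbon neighbour. No other fragment satisfies the full query, so there is no match.

No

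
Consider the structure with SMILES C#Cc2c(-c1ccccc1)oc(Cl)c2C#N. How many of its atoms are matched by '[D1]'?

3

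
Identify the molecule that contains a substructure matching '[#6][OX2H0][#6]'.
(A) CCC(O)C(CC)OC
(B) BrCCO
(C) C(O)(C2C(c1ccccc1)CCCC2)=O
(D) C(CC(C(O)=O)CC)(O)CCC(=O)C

A

[#6][OX2H0][#6] describes an aliphatic oxygen bridging two carbons with no H on the oxygen (an ether).
(A) contains a methoxy ether (-OCH3), which satisfies every atom and bond constraint.
(B) has a hydroxyl group (-OH) but the oxygen has H1, not H0 bridging two carbons.
(C) has a carboxylic acid group (-C(=O)OH) but the -OH oxygen has H1; the =O is OX1, not OX2.
(D) has a hydroxyl group (-OH) but the oxygen has H1, not H0 bridging two carbons.
So the answer is (A).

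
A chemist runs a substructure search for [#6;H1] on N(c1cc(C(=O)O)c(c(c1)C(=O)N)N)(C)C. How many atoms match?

2

The query [#6;H1] means: any carbon bearing exactly one hydrogen.
Check the 16 heavy atoms by environment: 2× c (aromatic, H1) → match; 4× c (aromatic, H0) → no; 1× N (H0) → no; 2× C (H3) → no; 2× N (H2) → no; 2× C (H0) → no; 2× O (H0) → no; 1× O (H1) → no.
That gives 2 matching atoms.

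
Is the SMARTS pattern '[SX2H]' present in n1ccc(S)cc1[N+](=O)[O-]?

Yes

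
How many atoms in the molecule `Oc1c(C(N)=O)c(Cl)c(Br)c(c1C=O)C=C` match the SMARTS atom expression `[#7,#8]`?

The query [#7,#8] means: nitrogen or oxygen (comma = OR).
Check the 16 heavy atoms by environment: 6× c (aromatic) → no; 1× Cl → no; 4× C → no; 3× O → match; 1× Br → no; 1× N → match.
Summing the matching environments: 3 + 1 = 4 matching atoms.

4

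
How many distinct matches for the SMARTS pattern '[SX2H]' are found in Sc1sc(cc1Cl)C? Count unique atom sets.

1

[SX2H] is the SMARTS for a thiol: an aliphatic sulfur with two connections, one being H.
Exactly one fragment in the molecule meets all constraints, giving 1 match.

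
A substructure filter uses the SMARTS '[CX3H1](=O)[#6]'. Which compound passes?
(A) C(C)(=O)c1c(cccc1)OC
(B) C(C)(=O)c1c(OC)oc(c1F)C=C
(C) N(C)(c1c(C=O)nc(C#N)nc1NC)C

C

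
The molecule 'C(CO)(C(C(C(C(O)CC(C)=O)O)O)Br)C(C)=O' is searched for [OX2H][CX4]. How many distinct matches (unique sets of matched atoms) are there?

4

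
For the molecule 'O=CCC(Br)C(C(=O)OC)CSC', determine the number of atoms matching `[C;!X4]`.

The query [C;!X4] means: aliphatic carbon that does not have four total connections.
Check the 13 heavy atoms by environment: 6× C (X4) → no; 2× C (X3) → match; 2× O (X1) → no; 1× O (X2) → no; 1× Br (X1) → no; 1× S (X2) → no.
That gives 2 matching atoms.

2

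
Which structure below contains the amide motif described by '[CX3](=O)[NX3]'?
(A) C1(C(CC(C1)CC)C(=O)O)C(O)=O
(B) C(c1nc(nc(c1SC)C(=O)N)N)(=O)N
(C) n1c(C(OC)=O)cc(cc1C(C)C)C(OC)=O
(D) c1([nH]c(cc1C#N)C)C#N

B

[CX3](=O)[NX3] describes a carbonyl carbon bonded to a trivalent nitrogen (an amide).
(A) has a carboxylic acid group (-C(=O)OH) but the carbonyl is bonded to O, not to an NX3 nitrogen.
(B) contains a primary amide (-C(=O)NH2), which satisfies every atom and bond constraint.
(C) has a methyl-ester group (-C(=O)OCH3) but the carbonyl is bonded to O, not to an NX3 nitrogen.
(D) has a nitrile (-C#N) but the nitrile N is NX1 (triple-bonded), not NX3.
So the answer is (B).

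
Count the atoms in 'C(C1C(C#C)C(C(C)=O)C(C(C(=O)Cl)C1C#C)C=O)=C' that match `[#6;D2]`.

The query [#6;D2] means: any carbon bonded to exactly two heavy atoms.
Check the 20 heavy atoms by environment: 8× C (D3) → no; 4× C (D2) → match; 3× O (D1) → no; 4× C (D1) → no; 1× Cl (D1) → no.
That gives 4 matching atoms.

4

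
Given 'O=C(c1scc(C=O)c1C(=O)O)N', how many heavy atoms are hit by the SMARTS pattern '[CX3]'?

3

The query [CX3] means: C with X3: aliphatic carbon with exactly 3 total connections.
Check the 13 heavy atoms by environment: 1× s (aromatic, X2) → no; 4× c (aromatic, X3) → no; 3× C (X3) → match; 3× O (X1) → no; 1× O (X2) → no; 1× N (X3) → no.
That gives 3 matching atoms.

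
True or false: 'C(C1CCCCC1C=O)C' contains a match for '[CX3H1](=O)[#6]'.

True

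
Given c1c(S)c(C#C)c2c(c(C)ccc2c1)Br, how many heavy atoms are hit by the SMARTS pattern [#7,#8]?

The query [#7,#8] means: nitrogen or oxygen (comma = OR).
Check the 15 heavy atoms by environment: 10× c (aromatic) → no; 3× C → no; 1× Br → no; 1× S → no.
No environment satisfies the query, so 0 matching atoms.

0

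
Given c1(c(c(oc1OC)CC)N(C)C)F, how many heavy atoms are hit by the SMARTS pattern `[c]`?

4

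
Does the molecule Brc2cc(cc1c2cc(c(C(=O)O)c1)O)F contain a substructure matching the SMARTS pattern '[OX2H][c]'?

Yes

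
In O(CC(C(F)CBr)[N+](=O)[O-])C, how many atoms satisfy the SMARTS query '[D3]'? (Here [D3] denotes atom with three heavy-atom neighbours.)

3

The query [D3] means: atom with exactly three heavy-atom neighbours.
Check the 11 heavy atoms by environment: 2× C (D2) → no; 2× C (D3) → match; 1× F (D1) → no; 1× N (charge +1, D3) → match; 1× O (charge -1, D1) → no; 1× O (D1) → no; 1× O (D2) → no; 1× C (D1) → no; 1× Br (D1) → no.
Summing the matching environments: 2 + 1 = 3 matching atoms.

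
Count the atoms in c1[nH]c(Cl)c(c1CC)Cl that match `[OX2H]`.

The query [OX2H] means: aliphatic oxygen with two connections, one of which is H — an -OH oxygen.
Check the 9 heavy atoms by environment: 1× n (aromatic, H1, X3) → no; 3× c (aromatic, H0, X3) → no; 1× c (aromatic, H1, X3) → no; 1× C (H2, X4) → no; 1× C (H3, X4) → no; 2× Cl (H0, X1) → no.
No environment satisfies the query, so 0 matching atoms.

0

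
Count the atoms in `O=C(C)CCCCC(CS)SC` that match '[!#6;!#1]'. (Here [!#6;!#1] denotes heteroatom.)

3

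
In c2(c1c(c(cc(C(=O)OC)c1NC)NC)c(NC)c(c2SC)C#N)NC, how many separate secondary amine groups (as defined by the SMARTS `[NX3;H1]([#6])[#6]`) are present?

4

[NX3;H1]([#6])[#6] is the SMARTS for a secondary amine: a trivalent nitrogen with one H, bonded to two carbons.
The molecule carries 4 separate instances of an N-methylamino group (-NHCH3) meeting every constraint; each maps to a distinct set of atoms, giving 4 matches.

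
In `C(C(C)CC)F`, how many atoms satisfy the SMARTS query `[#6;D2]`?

The query [#6;D2] means: any carbon bonded to exactly two heavy atoms.
Check the 6 heavy atoms by environment: 2× C (D2) → match; 1× C (D3) → no; 1× F (D1) → no; 2× C (D1) → no.
That gives 2 matching atoms.

2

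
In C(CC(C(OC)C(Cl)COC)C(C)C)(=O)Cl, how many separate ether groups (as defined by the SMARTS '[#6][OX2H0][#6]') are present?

2

[#6][OX2H0][#6] is the SMARTS for an ether: an aliphatic oxygen bridging two carbons with no H on the oxygen.
The molecule carries 2 separate instances of a methoxy ether (-OCH3) meeting every constraint; each maps to a distinct set of atoms, giving 2 matches.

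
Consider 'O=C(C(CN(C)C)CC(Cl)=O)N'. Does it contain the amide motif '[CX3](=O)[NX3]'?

The pattern [CX3](=O)[NX3] describes a carbonyl carbon bonded to a trivalent nitrogen — an amide.
The molecule carries a primary amide (-C(=O)NH2), whose atoms satisfy every constraint of the query, so the pattern matches.

Yes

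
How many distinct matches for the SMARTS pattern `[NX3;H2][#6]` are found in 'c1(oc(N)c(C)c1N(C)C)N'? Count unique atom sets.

2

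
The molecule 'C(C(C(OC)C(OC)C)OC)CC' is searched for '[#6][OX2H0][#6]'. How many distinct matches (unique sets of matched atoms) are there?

3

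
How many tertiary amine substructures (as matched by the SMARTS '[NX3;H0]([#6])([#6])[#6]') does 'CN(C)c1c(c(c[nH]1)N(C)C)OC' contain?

2

[NX3;H0]([#6])([#6])[#6] is the SMARTS for a tertiary amine: a trivalent nitrogen with no H, bonded to three carbons.
The molecule carries 2 separate instances of a dimethylamino group (-N(CH3)2) meeting every constraint; each maps to a distinct set of atoms, giving 2 matches.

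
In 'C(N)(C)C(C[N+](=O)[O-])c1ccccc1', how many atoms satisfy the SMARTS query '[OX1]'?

2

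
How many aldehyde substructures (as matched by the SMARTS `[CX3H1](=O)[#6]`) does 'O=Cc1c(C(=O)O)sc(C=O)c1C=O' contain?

3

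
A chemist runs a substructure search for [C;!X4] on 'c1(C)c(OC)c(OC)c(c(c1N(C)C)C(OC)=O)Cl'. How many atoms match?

1

Check the 19 heavy atoms by environment: 6× c (aromatic, X3) → no; 3× O (X2) → no; 6× C (X4) → no; 1× N (X3) → no; 1× C (X3) → match; 1× O (X1) → no; 1× Cl (X1) → no.
That gives 1 matching atom.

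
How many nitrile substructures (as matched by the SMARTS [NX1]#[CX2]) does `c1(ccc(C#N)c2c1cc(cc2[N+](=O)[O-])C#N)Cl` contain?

[NX1]#[CX2] is the SMARTS for a nitrile: a nitrogen triple-bonded to a two-connected carbon.
The molecule carries 2 separate instances of a nitrile (-C#N) meeting every constraint; each maps to a distinct set of atoms, giving 2 matches.

2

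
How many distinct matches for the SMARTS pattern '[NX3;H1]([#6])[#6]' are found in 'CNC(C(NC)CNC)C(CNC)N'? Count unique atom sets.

[NX3;H1]([#6])[#6] is the SMARTS for a secondary amine: a trivalent nitrogen with one H, bonded to two carbons.
The molecule carries 4 separate instances of an N-methylamino group (-NHCH3) meeting every constraint; each maps to a distinct set of atoms, giving 4 matches.

4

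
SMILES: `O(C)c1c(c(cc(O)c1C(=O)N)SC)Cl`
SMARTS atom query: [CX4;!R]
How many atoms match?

2

Check the 15 heavy atoms by environment: 6× c (aromatic, X3, in 6-ring) → no; 1× S (X2, acyclic) → no; 2× C (X4, acyclic) → match; 1× C (X3, acyclic) → no; 1× O (X1, acyclic) → no; 1× N (X3, acyclic) → no; 2× O (X2, acyclic) → no; 1× Cl (X1, acyclic) → no.
That gives 2 matching atoms.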